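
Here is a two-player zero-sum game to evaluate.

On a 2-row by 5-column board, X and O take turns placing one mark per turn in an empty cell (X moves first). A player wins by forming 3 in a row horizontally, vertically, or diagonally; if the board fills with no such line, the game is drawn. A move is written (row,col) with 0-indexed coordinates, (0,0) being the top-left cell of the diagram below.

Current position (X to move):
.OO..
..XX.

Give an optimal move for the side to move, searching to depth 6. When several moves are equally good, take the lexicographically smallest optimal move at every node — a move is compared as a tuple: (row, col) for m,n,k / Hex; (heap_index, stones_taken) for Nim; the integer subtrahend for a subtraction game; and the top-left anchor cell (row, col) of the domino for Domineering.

X's best at [.OO../..XX.]: (1,1)

p1 X@[.OO../..XX.]: (0,0)[XOO../..XX.]-1 (0,3)[.OOX./..XX.]-1 (0,4)[.OO.X/..XX.]-1 (1,0)[.OO../X.XX.]-1 (1,1)[.OO../.XXX.]+1* (1,4)[.OO../..XXX]+1
p2 O@[.OO../.XXX.] terminal -1; root [.OO../..XX.] d6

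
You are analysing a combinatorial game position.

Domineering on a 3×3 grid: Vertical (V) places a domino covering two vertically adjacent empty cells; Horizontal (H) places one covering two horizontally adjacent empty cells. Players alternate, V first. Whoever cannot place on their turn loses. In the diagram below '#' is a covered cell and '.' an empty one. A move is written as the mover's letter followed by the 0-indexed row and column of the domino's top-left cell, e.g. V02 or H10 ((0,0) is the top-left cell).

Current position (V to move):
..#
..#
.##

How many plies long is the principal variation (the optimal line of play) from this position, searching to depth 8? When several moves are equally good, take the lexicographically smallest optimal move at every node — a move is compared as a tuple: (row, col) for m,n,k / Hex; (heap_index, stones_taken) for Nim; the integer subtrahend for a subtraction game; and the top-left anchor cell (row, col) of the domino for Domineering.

p1 V@[..#/..#/.##]: V00[#.#/#.#/.##]+1* V01[.##/.##/.##]+1 V10[..#/#.#/###]-1
p2 H@[#.#/#.#/.##] terminal -1; root [..#/..#/.##] d8

PV length from [..#/..#/.##]: 1 ply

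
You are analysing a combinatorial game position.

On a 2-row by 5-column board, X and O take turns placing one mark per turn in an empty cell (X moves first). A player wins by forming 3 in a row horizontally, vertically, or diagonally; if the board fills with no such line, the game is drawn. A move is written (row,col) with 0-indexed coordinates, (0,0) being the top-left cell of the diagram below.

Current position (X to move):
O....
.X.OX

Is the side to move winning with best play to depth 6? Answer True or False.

X winning at [O..../.X.OX]: False

[O..../.X.OX] X move#1: (0,1):+0/OX.../.X.OX*, (0,2):+0/O.X../.X.OX, (0,3):+0/O..X./.X.OX, (0,4):+0/O...X/.X.OX, (1,0):+0/O..../XX.OX, (1,2):+0/O..../.XXOX
[OX.../.X.OX] O move#2: (0,2):+0/OXO../.X.OX*, (0,3):+0/OX.O./.X.OX, (0,4):+0/OX..O/.X.OX, (1,0):+0/OX.../OX.OX, (1,2):+0/OX.../.XOOX
[OXO../.X.OX] X move#3: (0,3):+0/OXOX./.X.OX*, (0,4):+0/OXO.X/.X.OX, (1,0):+0/OXO../XX.OX, (1,2):+0/OXO../.XXOX
[OXOX./.X.OX] O move#4: (0,4):+0/OXOXO/.X.OX*, (1,0):+0/OXOX./OX.OX, (1,2):+0/OXOX./.XOOX
[OXOXO/.X.OX] X move#5: (1,0):+0/OXOXO/XX.OX*, (1,2):+0/OXOXO/.XXOX
[OXOXO/XX.OX] O move#6: (1,2):+0/OXOXO/XXOOX*
[OXOXO/XXOOX] end (terminal +0, X#7); searched O..../.X.OX to 6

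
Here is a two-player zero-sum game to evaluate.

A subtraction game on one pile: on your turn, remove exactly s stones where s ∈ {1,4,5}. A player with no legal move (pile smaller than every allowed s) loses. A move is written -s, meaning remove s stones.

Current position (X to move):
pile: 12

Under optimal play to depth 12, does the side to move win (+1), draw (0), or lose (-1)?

value(12, X) = +1

p1 X@[12]: -1[11]-1 -4[8]+1* -5[7]-1
p2 O@[8]: -1[7]-1* -4[4]-1 -5[3]-1
p3 X@[7]: -1[6]-1 -4[3]-1 -5[2]+1*
p4 O@[2]: -1[1]-1*
p5 X@[1]: -1[0]+1*
p6 O@[0] terminal -1; root [12] d12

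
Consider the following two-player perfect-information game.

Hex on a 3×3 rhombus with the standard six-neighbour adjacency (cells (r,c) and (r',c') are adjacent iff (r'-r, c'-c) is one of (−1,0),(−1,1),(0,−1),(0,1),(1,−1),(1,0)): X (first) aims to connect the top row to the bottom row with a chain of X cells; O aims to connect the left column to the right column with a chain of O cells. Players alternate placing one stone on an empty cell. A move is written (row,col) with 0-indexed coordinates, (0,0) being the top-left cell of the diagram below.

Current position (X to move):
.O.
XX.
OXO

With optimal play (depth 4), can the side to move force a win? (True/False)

p1 X@[.O./XX./OXO]: (0,0)[XO./XX./OXO]+1* (0,2)[.OX/XX./OXO]+1 (1,2)[.O./XXX/OXO]+1
p2 O@[XO./XX./OXO] terminal -1; root [.O./XX./OXO] d4

X winning at [.O./XX./OXO]: True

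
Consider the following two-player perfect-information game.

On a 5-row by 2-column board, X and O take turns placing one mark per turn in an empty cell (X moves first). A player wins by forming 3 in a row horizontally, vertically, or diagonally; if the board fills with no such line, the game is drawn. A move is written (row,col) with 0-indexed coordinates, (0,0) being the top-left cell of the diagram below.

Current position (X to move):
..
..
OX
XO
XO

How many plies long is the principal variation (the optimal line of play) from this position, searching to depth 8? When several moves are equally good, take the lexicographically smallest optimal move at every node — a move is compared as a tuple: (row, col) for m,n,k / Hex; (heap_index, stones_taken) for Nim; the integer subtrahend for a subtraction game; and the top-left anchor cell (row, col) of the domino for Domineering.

p1 X@[../../OX/XO/XO]: (0,0)[X./../OX/XO/XO]+0* (0,1)[.X/../OX/XO/XO]+0 (1,0)[../X./OX/XO/XO]+0 (1,1)[../.X/OX/XO/XO]+0
p2 O@[X./../OX/XO/XO]: (0,1)[XO/../OX/XO/XO]+0* (1,0)[X./O./OX/XO/XO]+0 (1,1)[X./.O/OX/XO/XO]+0
p3 X@[XO/../OX/XO/XO]: (1,0)[XO/X./OX/XO/XO]+0* (1,1)[XO/.X/OX/XO/XO]+0
p4 O@[XO/X./OX/XO/XO]: (1,1)[XO/XO/OX/XO/XO]+0*
p5 X@[XO/XO/OX/XO/XO] terminal +0; root [../../OX/XO/XO] d8

PV length from [../../OX/XO/XO]: 4 plies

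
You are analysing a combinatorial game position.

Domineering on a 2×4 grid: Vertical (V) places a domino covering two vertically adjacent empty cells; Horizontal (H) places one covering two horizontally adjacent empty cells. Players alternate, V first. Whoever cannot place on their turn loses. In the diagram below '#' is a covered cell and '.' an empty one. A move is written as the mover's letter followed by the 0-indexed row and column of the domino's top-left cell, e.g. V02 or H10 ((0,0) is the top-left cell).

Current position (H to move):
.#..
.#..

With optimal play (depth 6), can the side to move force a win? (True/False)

H winning at [.#../.#..]: True

p1 H@[.#../.#..]: H02[.###/.#..]+1* H12[.#../.###]+1
p2 V@[.###/.#..]: V00[####/##..]-1*
p3 H@[####/##..]: H12[####/####]+1*
p4 V@[####/####] terminal -1; root [.#../.#..] d6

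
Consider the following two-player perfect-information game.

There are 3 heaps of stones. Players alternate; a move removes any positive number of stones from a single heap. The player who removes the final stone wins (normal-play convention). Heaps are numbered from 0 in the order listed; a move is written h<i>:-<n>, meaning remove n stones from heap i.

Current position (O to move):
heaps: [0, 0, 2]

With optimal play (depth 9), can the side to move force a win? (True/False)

p1 O@[(0,0,2)]: h2:-1[(0,0,1)]-1 h2:-2[(0,0,0)]+1*
p2 X@[(0,0,0)] terminal -1; root [(0,0,2)] d9

O winning at [(0,0,2)]: True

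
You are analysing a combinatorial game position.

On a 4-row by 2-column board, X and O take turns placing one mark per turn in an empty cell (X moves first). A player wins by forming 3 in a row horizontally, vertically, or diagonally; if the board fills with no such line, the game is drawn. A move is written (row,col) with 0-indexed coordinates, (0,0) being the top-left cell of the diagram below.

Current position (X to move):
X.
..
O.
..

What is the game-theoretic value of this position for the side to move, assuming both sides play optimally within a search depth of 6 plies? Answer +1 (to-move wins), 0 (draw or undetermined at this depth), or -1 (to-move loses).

value(X./../O./.., X) = 0

p1 X@[X./../O./..]: (0,1)[XX/../O./..]+0* (1,0)[X./X./O./..]+0 (1,1)[X./.X/O./..]+0 (2,1)[X./../OX/..]+0 (3,0)[X./../O./X.]+0 (3,1)[X./../O./.X]+0
p2 O@[XX/../O./..]: (1,0)[XX/O./O./..]+0* (1,1)[XX/.O/O./..]+0 (2,1)[XX/../OO/..]+0 (3,0)[XX/../O./O.]+0 (3,1)[XX/../O./.O]+0
p3 X@[XX/O./O./..]: (1,1)[XX/OX/O./..]-1 (2,1)[XX/O./OX/..]-1 (3,0)[XX/O./O./X.]+0* (3,1)[XX/O./O./.X]-1
p4 O@[XX/O./O./X.]: (1,1)[XX/OO/O./X.]+0* (2,1)[XX/O./OO/X.]+0 (3,1)[XX/O./O./XO]+0
p5 X@[XX/OO/O./X.]: (2,1)[XX/OO/OX/X.]+0* (3,1)[XX/OO/O./XX]+0
p6 O@[XX/OO/OX/X.]: (3,1)[XX/OO/OX/XO]+0*
p7 X@[XX/OO/OX/XO] terminal +0; root [X./../O./..] d6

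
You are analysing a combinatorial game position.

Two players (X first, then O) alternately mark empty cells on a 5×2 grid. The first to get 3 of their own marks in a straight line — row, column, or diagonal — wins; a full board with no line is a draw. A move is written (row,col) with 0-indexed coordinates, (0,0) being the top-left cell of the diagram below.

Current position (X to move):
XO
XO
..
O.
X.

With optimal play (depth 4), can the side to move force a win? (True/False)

X winning at [XO/XO/../O./X.]: True

ply 1, X at XO/XO/../O./X. | (2,0)=+1→XO/XO/X./O./X.*; (2,1)=+0→XO/XO/.X/O./X.; (3,1)=-1→XO/XO/../OX/X.; (4,1)=-1→XO/XO/../O./XX
ply 2: XO/XO/X./O./X. is terminal -1 (O); from XO/XO/../O./X. depth 4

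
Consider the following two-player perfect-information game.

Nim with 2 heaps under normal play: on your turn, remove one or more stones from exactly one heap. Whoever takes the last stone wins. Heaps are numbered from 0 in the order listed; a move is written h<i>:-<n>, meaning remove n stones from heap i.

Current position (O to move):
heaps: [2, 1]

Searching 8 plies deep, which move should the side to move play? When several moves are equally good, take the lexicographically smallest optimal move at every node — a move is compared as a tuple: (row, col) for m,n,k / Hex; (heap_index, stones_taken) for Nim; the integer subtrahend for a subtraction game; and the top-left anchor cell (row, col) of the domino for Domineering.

O's best at [(2,1)]: h0:-1

ply 1, O at (2,1) | h0:-1=+1→(1,1)*; h0:-2=-1→(0,1); h1:-1=-1→(2,0)
ply 2, X at (1,1) | h0:-1=-1→(0,1)*; h1:-1=-1→(1,0)
ply 3, O at (0,1) | h1:-1=+1→(0,0)*
ply 4: (0,0) is terminal -1 (X); from (2,1) depth 8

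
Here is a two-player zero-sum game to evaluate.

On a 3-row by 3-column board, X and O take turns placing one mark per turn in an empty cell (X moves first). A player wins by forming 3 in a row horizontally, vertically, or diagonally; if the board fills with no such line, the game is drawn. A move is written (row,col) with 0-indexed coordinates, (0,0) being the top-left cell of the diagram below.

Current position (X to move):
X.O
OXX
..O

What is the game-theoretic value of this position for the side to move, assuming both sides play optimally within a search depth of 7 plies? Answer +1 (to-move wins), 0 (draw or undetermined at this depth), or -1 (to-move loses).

value(X.O/OXX/..O, X) = 0

ply 1, X at X.O/OXX/..O | (0,1)=+0→XXO/OXX/..O*; (2,0)=+0→X.O/OXX/X.O; (2,1)=+0→X.O/OXX/.XO
ply 2, O at XXO/OXX/..O | (2,0)=-1→XXO/OXX/O.O; (2,1)=+0→XXO/OXX/.OO*
ply 3, X at XXO/OXX/.OO | (2,0)=+0→XXO/OXX/XOO*
ply 4: XXO/OXX/XOO is terminal +0 (O); from X.O/OXX/..O depth 7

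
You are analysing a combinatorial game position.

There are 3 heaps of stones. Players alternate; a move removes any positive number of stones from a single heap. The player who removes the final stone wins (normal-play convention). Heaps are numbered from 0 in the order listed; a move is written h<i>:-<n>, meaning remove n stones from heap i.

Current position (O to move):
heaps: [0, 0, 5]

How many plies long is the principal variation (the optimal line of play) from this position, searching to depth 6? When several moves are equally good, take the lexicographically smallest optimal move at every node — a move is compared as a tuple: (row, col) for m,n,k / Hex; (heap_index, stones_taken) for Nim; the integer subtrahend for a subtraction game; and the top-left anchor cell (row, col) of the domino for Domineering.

p1 O@[(0,0,5)]: h2:-1[(0,0,4)]-1 h2:-2[(0,0,3)]-1 h2:-3[(0,0,2)]-1 h2:-4[(0,0,1)]-1 h2:-5[(0,0,0)]+1*
p2 X@[(0,0,0)] terminal -1; root [(0,0,5)] d6

PV length from [(0,0,5)]: 1 ply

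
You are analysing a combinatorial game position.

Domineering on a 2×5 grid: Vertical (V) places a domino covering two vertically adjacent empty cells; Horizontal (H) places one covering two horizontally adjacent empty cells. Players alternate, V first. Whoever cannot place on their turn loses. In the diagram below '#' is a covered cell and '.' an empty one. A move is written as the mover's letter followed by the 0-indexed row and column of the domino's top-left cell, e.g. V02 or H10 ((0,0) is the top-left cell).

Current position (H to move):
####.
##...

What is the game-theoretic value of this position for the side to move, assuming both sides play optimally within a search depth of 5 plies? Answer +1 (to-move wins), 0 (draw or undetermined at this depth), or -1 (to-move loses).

[####./##...] H move#1: H12:-1/####./####., H13:+1/####./##.##*
[####./##.##] end (terminal -1, V#2); searched ####./##... to 5

value(####./##..., H) = +1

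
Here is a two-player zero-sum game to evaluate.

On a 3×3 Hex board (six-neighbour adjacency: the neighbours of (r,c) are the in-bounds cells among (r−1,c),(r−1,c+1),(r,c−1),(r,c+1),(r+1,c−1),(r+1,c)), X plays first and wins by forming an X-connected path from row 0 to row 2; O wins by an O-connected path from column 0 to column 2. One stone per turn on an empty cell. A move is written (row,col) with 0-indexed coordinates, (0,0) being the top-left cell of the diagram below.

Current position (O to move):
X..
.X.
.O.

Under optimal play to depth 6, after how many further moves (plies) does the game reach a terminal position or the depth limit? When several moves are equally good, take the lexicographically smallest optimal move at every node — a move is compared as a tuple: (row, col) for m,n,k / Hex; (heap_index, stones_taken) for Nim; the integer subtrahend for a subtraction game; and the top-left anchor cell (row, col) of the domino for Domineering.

PV length from [X../.X./.O.]: 5 plies

ply 1, O at X../.X./.O. | (0,1)=-1→XO./.X./.O.; (0,2)=-1→X.O/.X./.O.; (1,0)=-1→X../OX./.O.; (1,2)=-1→X../.XO/.O.; (2,0)=+1→X../.X./OO.*; (2,2)=-1→X../.X./.OO
ply 2, X at X../.X./OO. | (0,1)=-1→XX./.X./OO.*; (0,2)=-1→X.X/.X./OO.; (1,0)=-1→X../XX./OO.; (1,2)=-1→X../.XX/OO.; (2,2)=-1→X../.X./OOX
ply 3, O at XX./.X./OO. | (0,2)=+1→XXO/.X./OO.*; (1,0)=+1→XX./OX./OO.; (1,2)=+1→XX./.XO/OO.; (2,2)=+1→XX./.X./OOO
ply 4, X at XXO/.X./OO. | (1,0)=-1→XXO/XX./OO.*; (1,2)=-1→XXO/.XX/OO.; (2,2)=-1→XXO/.X./OOX
ply 5, O at XXO/XX./OO. | (1,2)=+1→XXO/XXO/OO.*; (2,2)=+1→XXO/XX./OOO
ply 6: XXO/XXO/OO. is terminal -1 (X); from X../.X./.O. depth 6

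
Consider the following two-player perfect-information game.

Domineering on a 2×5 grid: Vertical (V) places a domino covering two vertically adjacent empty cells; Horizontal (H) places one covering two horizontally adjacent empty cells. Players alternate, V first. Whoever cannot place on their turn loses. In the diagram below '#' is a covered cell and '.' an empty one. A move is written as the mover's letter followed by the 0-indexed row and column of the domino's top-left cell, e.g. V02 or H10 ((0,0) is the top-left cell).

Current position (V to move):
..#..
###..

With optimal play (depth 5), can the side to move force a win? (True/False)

V winning at [..#../###..]: True

[..#../###..] V move#1: V03:+1/..##./####.*, V04:+1/..#.#/###.#
[..##./####.] H move#2: H00:-1/####./####.*
[####./####.] V move#3: V04:+1/#####/#####*
[#####/#####] end (terminal -1, H#4); searched ..#../###.. to 5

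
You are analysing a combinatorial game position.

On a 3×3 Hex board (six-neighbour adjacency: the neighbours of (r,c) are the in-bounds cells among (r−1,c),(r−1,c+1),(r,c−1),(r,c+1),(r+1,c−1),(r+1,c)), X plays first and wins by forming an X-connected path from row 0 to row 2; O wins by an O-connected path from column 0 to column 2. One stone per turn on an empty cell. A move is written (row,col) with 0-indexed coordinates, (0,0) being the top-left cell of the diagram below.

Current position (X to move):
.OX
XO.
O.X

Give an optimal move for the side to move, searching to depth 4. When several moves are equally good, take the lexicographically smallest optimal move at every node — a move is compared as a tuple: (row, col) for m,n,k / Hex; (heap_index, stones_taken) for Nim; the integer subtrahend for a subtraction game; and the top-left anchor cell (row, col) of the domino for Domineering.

p1 X@[.OX/XO./O.X]: (0,0)[XOX/XO./O.X]-1 (1,2)[.OX/XOX/O.X]+1* (2,1)[.OX/XO./OXX]-1
p2 O@[.OX/XOX/O.X] terminal -1; root [.OX/XO./O.X] d4

X's best at [.OX/XO./O.X]: (1,2)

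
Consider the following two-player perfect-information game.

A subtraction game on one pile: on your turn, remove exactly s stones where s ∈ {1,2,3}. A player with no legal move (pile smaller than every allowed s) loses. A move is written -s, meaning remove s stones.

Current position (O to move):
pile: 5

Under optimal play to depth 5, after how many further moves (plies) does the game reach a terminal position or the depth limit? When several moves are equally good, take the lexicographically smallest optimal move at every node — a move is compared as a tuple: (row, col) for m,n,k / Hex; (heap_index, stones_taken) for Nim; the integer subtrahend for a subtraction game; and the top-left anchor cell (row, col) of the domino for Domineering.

PV length from [5]: 3 plies

ply 1, O at 5 | -1=+1→4*; -2=-1→3; -3=-1→2
ply 2, X at 4 | -1=-1→3*; -2=-1→2; -3=-1→1
ply 3, O at 3 | -1=-1→2; -2=-1→1; -3=+1→0*
ply 4: 0 is terminal -1 (X); from 5 depth 5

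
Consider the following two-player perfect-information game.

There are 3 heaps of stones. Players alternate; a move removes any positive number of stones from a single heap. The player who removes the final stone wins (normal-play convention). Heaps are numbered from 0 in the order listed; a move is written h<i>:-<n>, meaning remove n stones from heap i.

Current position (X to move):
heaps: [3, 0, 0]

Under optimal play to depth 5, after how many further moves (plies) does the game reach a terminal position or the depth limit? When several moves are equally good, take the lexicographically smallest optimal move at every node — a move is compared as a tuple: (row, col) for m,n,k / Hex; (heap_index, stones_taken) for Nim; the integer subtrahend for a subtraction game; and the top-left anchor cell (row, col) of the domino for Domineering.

p1 X@[(3,0,0)]: h0:-1[(2,0,0)]-1 h0:-2[(1,0,0)]-1 h0:-3[(0,0,0)]+1*
p2 O@[(0,0,0)] terminal -1; root [(3,0,0)] d5

PV length from [(3,0,0)]: 1 ply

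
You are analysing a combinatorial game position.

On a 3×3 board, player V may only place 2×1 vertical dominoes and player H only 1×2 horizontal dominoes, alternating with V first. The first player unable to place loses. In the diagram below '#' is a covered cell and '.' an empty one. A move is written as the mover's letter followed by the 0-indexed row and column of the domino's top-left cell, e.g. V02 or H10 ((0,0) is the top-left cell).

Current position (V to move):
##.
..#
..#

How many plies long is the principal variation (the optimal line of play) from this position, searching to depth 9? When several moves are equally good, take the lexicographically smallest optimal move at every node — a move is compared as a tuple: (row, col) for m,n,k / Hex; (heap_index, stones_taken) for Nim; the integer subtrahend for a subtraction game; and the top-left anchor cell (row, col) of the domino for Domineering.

[##./..#/..#] V move#1: V10:+1/##./#.#/#.#*, V11:+1/##./.##/.##
[##./#.#/#.#] end (terminal -1, H#2); searched ##./..#/..# to 9

PV length from [##./..#/..#]: 1 ply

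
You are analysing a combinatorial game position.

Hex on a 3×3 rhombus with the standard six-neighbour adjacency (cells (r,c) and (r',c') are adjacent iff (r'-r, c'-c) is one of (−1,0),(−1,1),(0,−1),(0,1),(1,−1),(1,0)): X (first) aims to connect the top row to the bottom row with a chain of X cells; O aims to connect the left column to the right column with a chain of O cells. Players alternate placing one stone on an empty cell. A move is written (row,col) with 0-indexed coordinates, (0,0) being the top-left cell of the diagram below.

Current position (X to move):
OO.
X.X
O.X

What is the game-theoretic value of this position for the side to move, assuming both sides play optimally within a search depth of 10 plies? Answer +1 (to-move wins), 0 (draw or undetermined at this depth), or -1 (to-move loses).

p1 X@[OO./X.X/O.X]: (0,2)[OOX/X.X/O.X]+1* (1,1)[OO./XXX/O.X]-1 (2,1)[OO./X.X/OXX]-1
p2 O@[OOX/X.X/O.X] terminal -1; root [OO./X.X/O.X] d10

value(OO./X.X/O.X, X) = +1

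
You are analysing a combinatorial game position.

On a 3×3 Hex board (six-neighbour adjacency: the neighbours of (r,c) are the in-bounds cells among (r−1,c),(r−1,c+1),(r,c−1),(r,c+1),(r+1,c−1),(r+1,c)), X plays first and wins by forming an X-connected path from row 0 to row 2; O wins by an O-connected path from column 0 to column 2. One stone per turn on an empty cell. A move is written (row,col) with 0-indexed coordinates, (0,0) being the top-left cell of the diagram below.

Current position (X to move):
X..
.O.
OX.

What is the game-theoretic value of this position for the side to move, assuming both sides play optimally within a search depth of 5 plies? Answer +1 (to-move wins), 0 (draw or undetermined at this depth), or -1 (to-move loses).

value(X../.O./OX., X) = -1

ply 1, X at X../.O./OX. | (0,1)=-1→XX./.O./OX.*; (0,2)=-1→X.X/.O./OX.; (1,0)=-1→X../XO./OX.; (1,2)=-1→X../.OX/OX.; (2,2)=-1→X../.O./OXX
ply 2, O at XX./.O./OX. | (0,2)=+1→XXO/.O./OX.*; (1,0)=+1→XX./OO./OX.; (1,2)=+1→XX./.OO/OX.; (2,2)=+1→XX./.O./OXO
ply 3: XXO/.O./OX. is terminal -1 (X); from X../.O./OX. depth 5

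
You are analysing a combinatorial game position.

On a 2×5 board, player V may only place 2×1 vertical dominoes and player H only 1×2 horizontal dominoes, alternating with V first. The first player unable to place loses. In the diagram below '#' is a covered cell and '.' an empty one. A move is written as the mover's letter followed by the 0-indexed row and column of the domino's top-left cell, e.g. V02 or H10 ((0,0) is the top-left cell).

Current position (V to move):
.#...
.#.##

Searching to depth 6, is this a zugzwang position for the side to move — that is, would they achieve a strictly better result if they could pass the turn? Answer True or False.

[.#.../.#.##] V move#1: V00:-1/##.../##.##, V02:+1/.##../.####*
[.##../.####] H move#2: H03:-1/.####/.####*
[.####/.####] V move#3: V00:+1/#####/#####*
[#####/#####] end (terminal -1, H#4); searched .#.../.#.## to 6
if V skipped the turn, H would face:
~ [.#.../.#.##] H move#1: H02:-1/.###./.#.##*, H03:-1/.#.##/.#.##
~ [.###./.#.##] V move#2: V00:+1/####./##.##*
~ [####./##.##] end (terminal -1, H#3); searched .#.../.#.## to 6
compare (V): move=+1 vs pass=+1

zugzwang(.#.../.#.##, V) = False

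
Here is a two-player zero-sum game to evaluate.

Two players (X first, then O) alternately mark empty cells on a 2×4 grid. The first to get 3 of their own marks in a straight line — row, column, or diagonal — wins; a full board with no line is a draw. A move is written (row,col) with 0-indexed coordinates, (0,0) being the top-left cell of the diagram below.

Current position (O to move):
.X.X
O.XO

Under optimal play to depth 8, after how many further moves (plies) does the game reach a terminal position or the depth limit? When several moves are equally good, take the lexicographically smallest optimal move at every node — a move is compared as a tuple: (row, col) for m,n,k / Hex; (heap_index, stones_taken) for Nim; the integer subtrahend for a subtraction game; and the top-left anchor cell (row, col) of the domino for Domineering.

p1 O@[.X.X/O.XO]: (0,0)[OX.X/O.XO]-1 (0,2)[.XOX/O.XO]+0* (1,1)[.X.X/OOXO]-1
p2 X@[.XOX/O.XO]: (0,0)[XXOX/O.XO]+0* (1,1)[.XOX/OXXO]+0
p3 O@[XXOX/O.XO]: (1,1)[XXOX/OOXO]+0*
p4 X@[XXOX/OOXO] terminal +0; root [.X.X/O.XO] d8

PV length from [.X.X/O.XO]: 3 plies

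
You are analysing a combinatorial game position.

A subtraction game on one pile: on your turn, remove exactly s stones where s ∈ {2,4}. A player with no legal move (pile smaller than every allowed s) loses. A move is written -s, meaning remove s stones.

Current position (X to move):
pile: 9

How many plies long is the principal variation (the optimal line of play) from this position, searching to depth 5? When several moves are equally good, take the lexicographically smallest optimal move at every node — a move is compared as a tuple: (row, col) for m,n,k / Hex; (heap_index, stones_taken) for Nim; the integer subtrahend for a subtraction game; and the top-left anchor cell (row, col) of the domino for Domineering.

PV length from [9]: 3 plies

[9] X move#1: -2:+1/7*, -4:-1/5
[7] O move#2: -2:-1/5*, -4:-1/3
[5] X move#3: -2:-1/3, -4:+1/1*
[1] end (terminal -1, O#4); searched 9 to 5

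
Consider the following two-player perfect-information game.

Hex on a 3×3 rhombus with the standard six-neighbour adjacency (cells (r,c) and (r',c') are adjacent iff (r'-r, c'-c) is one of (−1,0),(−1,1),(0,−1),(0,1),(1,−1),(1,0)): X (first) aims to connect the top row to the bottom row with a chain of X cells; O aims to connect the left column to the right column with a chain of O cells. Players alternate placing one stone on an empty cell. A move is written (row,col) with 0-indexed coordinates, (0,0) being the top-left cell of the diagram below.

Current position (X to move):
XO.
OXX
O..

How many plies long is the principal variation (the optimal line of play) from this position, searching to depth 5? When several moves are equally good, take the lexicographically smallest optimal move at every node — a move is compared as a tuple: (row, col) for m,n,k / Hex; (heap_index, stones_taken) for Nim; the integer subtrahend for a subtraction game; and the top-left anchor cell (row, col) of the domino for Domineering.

[XO./OXX/O..] X move#1: (0,2):+1/XOX/OXX/O..*, (2,1):-1/XO./OXX/OX., (2,2):-1/XO./OXX/O.X
[XOX/OXX/O..] O move#2: (2,1):-1/XOX/OXX/OO.*, (2,2):-1/XOX/OXX/O.O
[XOX/OXX/OO.] X move#3: (2,2):+1/XOX/OXX/OOX*
[XOX/OXX/OOX] end (terminal -1, O#4); searched XO./OXX/O.. to 5

PV length from [XO./OXX/O..]: 3 plies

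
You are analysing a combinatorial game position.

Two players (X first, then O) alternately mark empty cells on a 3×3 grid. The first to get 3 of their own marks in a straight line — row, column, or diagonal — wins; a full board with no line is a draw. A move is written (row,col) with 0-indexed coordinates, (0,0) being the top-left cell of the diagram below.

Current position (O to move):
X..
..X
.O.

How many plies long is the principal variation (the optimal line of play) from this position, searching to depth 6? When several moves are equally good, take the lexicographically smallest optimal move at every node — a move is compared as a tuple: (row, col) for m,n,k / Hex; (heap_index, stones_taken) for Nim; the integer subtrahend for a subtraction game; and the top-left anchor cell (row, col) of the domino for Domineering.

p1 O@[X../..X/.O.]: (0,1)[XO./..X/.O.]-1 (0,2)[X.O/..X/.O.]-1 (1,0)[X../O.X/.O.]-1 (1,1)[X../.OX/.O.]+0* (2,0)[X../..X/OO.]-1 (2,2)[X../..X/.OO]-1
p2 X@[X../.OX/.O.]: (0,1)[XX./.OX/.O.]+0* (0,2)[X.X/.OX/.O.]-1 (1,0)[X../XOX/.O.]-1 (2,0)[X../.OX/XO.]-1 (2,2)[X../.OX/.OX]-1
p3 O@[XX./.OX/.O.]: (0,2)[XXO/.OX/.O.]+0* (1,0)[XX./OOX/.O.]-1 (2,0)[XX./.OX/OO.]-1 (2,2)[XX./.OX/.OO]-1
p4 X@[XXO/.OX/.O.]: (1,0)[XXO/XOX/.O.]-1 (2,0)[XXO/.OX/XO.]+0* (2,2)[XXO/.OX/.OX]-1
p5 O@[XXO/.OX/XO.]: (1,0)[XXO/OOX/XO.]+0* (2,2)[XXO/.OX/XOO]-1
p6 X@[XXO/OOX/XO.]: (2,2)[XXO/OOX/XOX]+0*
p7 O@[XXO/OOX/XOX] terminal +0; root [X../..X/.O.] d6

PV length from [X../..X/.O.]: 6 plies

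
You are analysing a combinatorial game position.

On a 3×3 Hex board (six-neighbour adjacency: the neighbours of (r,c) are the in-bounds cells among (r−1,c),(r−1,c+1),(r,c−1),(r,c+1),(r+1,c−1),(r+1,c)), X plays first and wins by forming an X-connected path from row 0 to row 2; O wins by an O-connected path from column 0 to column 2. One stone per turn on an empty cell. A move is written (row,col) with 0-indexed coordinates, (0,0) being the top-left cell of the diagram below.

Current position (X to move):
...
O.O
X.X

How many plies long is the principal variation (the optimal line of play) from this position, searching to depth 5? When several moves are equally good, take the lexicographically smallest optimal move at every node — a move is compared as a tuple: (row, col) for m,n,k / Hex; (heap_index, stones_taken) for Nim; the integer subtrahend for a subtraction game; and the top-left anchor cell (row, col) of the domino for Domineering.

PV length from [.../O.O/X.X]: 3 plies

ply 1, X at .../O.O/X.X | (0,0)=-1→X../O.O/X.X; (0,1)=-1→.X./O.O/X.X; (0,2)=-1→..X/O.O/X.X; (1,1)=+1→.../OXO/X.X*; (2,1)=-1→.../O.O/XXX
ply 2, O at .../OXO/X.X | (0,0)=-1→O../OXO/X.X*; (0,1)=-1→.O./OXO/X.X; (0,2)=-1→..O/OXO/X.X; (2,1)=-1→.../OXO/XOX
ply 3, X at O../OXO/X.X | (0,1)=+1→OX./OXO/X.X*; (0,2)=+1→O.X/OXO/X.X; (2,1)=+1→O../OXO/XXX
ply 4: OX./OXO/X.X is terminal -1 (O); from .../O.O/X.X depth 5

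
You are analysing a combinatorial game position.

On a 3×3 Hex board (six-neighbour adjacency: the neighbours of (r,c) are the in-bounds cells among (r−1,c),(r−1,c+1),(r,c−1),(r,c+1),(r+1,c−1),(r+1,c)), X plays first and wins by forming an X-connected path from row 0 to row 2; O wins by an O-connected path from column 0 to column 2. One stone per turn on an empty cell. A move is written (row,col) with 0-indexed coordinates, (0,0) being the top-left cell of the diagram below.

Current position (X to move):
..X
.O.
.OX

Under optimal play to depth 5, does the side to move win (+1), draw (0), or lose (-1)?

value(..X/.O./.OX, X) = +1

p1 X@[..X/.O./.OX]: (0,0)[X.X/.O./.OX]-1 (0,1)[.XX/.O./.OX]-1 (1,0)[..X/XO./.OX]+1* (1,2)[..X/.OX/.OX]+1 (2,0)[..X/.O./XOX]+1
p2 O@[..X/XO./.OX]: (0,0)[O.X/XO./.OX]-1* (0,1)[.OX/XO./.OX]-1 (1,2)[..X/XOO/.OX]-1 (2,0)[..X/XO./OOX]-1
p3 X@[O.X/XO./.OX]: (0,1)[OXX/XO./.OX]+1* (1,2)[O.X/XOX/.OX]+1 (2,0)[O.X/XO./XOX]+1
p4 O@[OXX/XO./.OX]: (1,2)[OXX/XOO/.OX]-1* (2,0)[OXX/XO./OOX]-1
p5 X@[OXX/XOO/.OX]: (2,0)[OXX/XOO/XOX]+1*
p6 O@[OXX/XOO/XOX] terminal -1; root [..X/.O./.OX] d5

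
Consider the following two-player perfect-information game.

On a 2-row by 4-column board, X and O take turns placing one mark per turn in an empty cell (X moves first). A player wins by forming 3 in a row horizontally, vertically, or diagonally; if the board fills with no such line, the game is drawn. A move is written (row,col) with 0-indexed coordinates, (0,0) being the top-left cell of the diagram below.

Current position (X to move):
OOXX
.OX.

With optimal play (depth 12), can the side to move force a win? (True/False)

X winning at [OOXX/.OX.]: False

[OOXX/.OX.] X move#1: (1,0):+0/OOXX/XOX.*, (1,3):+0/OOXX/.OXX
[OOXX/XOX.] O move#2: (1,3):+0/OOXX/XOXO*
[OOXX/XOXO] end (terminal +0, X#3); searched OOXX/.OX. to 12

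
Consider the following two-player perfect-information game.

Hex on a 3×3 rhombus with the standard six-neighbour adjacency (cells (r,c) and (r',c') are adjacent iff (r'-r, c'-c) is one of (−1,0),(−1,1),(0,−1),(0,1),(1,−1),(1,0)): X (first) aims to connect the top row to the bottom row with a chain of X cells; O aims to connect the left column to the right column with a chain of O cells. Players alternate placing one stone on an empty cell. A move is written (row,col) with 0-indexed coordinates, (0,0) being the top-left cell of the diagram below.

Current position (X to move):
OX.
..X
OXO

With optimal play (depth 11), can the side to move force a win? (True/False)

X winning at [OX./..X/OXO]: True

[OX./..X/OXO] X move#1: (0,2):+1/OXX/..X/OXO*, (1,0):+1/OX./X.X/OXO, (1,1):+1/OX./.XX/OXO
[OXX/..X/OXO] end (terminal -1, O#2); searched OX./..X/OXO to 11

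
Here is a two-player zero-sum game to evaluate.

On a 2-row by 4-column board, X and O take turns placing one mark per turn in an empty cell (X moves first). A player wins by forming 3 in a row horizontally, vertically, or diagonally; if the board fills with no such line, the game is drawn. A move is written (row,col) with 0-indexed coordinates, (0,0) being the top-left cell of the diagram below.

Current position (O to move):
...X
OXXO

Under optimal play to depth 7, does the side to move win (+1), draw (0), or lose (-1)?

value(...X/OXXO, O) = 0

p1 O@[...X/OXXO]: (0,0)[O..X/OXXO]+0* (0,1)[.O.X/OXXO]+0 (0,2)[..OX/OXXO]+0
p2 X@[O..X/OXXO]: (0,1)[OX.X/OXXO]+0* (0,2)[O.XX/OXXO]+0
p3 O@[OX.X/OXXO]: (0,2)[OXOX/OXXO]+0*
p4 X@[OXOX/OXXO] terminal +0; root [...X/OXXO] d7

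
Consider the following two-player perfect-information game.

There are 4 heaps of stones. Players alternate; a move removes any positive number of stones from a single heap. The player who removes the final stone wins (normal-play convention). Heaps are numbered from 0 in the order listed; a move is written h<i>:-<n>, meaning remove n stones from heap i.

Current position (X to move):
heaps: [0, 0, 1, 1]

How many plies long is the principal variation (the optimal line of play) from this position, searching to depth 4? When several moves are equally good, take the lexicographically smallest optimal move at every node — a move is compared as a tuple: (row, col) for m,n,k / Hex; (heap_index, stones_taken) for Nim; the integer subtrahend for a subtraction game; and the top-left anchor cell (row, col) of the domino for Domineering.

PV length from [(0,0,1,1)]: 2 plies

p1 X@[(0,0,1,1)]: h2:-1[(0,0,0,1)]-1* h3:-1[(0,0,1,0)]-1
p2 O@[(0,0,0,1)]: h3:-1[(0,0,0,0)]+1*
p3 X@[(0,0,0,0)] terminal -1; root [(0,0,1,1)] d4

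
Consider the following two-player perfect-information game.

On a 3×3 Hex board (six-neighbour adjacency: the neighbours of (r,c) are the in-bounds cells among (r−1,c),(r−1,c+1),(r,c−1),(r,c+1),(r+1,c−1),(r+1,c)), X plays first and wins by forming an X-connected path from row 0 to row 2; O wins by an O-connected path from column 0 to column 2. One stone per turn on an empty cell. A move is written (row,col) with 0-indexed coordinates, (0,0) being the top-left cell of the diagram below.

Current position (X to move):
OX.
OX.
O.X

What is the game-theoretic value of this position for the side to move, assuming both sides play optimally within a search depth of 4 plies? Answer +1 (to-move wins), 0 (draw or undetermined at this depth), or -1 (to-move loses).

p1 X@[OX./OX./O.X]: (0,2)[OXX/OX./O.X]+1* (1,2)[OX./OXX/O.X]+1 (2,1)[OX./OX./OXX]+1
p2 O@[OXX/OX./O.X]: (1,2)[OXX/OXO/O.X]-1* (2,1)[OXX/OX./OOX]-1
p3 X@[OXX/OXO/O.X]: (2,1)[OXX/OXO/OXX]+1*
p4 O@[OXX/OXO/OXX] terminal -1; root [OX./OX./O.X] d4

value(OX./OX./O.X, X) = +1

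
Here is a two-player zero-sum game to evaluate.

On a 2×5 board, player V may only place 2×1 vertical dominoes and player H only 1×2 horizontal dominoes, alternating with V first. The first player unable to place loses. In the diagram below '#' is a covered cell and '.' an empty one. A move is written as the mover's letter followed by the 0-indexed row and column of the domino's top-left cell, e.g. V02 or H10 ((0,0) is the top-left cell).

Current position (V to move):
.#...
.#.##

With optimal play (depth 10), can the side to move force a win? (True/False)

[.#.../.#.##] V move#1: V00:-1/##.../##.##, V02:+1/.##../.####*
[.##../.####] H move#2: H03:-1/.####/.####*
[.####/.####] V move#3: V00:+1/#####/#####*
[#####/#####] end (terminal -1, H#4); searched .#.../.#.## to 10

V winning at [.#.../.#.##]: True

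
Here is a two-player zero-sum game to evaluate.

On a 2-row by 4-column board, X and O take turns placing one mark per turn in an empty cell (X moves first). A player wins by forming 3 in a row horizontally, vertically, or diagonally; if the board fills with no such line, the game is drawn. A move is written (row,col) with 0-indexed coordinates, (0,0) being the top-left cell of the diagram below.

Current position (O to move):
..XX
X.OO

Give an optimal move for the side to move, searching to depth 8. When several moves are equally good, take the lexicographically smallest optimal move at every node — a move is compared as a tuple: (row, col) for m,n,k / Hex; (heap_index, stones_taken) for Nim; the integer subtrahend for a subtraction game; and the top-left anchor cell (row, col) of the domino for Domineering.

O's best at [..XX/X.OO]: (1,1)

[..XX/X.OO] O move#1: (0,0):-1/O.XX/X.OO, (0,1):+0/.OXX/X.OO, (1,1):+1/..XX/XOOO*
[..XX/XOOO] end (terminal -1, X#2); searched ..XX/X.OO to 8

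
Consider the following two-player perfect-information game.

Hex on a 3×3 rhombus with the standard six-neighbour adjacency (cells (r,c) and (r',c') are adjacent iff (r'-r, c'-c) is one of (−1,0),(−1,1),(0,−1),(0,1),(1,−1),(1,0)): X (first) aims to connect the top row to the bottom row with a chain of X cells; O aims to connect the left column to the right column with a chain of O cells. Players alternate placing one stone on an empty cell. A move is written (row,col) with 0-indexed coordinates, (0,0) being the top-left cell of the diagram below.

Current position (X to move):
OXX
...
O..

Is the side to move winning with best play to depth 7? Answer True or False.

[OXX/.../O..] X move#1: (1,0):-1/OXX/X../O.., (1,1):-1/OXX/.X./O.., (1,2):+1/OXX/..X/O..*, (2,1):+1/OXX/.../OX., (2,2):-1/OXX/.../O.X
[OXX/..X/O..] O move#2: (1,0):-1/OXX/O.X/O..*, (1,1):-1/OXX/.OX/O.., (2,1):-1/OXX/..X/OO., (2,2):-1/OXX/..X/O.O
[OXX/O.X/O..] X move#3: (1,1):+1/OXX/OXX/O..*, (2,1):+1/OXX/O.X/OX., (2,2):+1/OXX/O.X/O.X
[OXX/OXX/O..] O move#4: (2,1):-1/OXX/OXX/OO.*, (2,2):-1/OXX/OXX/O.O
[OXX/OXX/OO.] X move#5: (2,2):+1/OXX/OXX/OOX*
[OXX/OXX/OOX] end (terminal -1, O#6); searched OXX/.../O.. to 7

X winning at [OXX/.../O..]: True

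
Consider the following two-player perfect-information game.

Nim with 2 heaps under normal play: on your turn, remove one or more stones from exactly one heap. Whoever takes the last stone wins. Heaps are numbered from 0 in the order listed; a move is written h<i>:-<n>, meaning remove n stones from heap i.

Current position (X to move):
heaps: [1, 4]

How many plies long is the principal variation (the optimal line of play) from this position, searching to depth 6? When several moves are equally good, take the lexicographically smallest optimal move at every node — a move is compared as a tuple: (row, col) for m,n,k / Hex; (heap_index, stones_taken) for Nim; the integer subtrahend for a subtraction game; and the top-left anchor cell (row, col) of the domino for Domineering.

PV length from [(1,4)]: 3 plies

ply 1, X at (1,4) | h0:-1=-1→(0,4); h1:-1=-1→(1,3); h1:-2=-1→(1,2); h1:-3=+1→(1,1)*; h1:-4=-1→(1,0)
ply 2, O at (1,1) | h0:-1=-1→(0,1)*; h1:-1=-1→(1,0)
ply 3, X at (0,1) | h1:-1=+1→(0,0)*
ply 4: (0,0) is terminal -1 (O); from (1,4) depth 6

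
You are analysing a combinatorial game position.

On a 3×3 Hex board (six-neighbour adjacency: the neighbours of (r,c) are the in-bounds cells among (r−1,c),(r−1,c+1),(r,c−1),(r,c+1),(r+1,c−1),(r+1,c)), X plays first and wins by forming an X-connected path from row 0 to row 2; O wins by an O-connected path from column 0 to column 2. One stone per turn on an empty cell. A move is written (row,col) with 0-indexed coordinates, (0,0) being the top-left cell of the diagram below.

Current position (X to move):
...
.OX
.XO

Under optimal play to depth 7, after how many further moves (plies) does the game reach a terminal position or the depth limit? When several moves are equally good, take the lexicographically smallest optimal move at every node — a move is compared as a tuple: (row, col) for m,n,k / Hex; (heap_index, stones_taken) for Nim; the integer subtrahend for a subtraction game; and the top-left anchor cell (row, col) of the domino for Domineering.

ply 1, X at .../.OX/.XO | (0,0)=-1→X../.OX/.XO; (0,1)=-1→.X./.OX/.XO; (0,2)=+1→..X/.OX/.XO*; (1,0)=+1→.../XOX/.XO; (2,0)=+1→.../.OX/XXO
ply 2: ..X/.OX/.XO is terminal -1 (O); from .../.OX/.XO depth 7

PV length from [.../.OX/.XO]: 1 ply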